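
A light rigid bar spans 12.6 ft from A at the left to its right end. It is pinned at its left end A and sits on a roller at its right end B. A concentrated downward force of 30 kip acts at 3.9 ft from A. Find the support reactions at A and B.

A_x = 0, A_y = 20.71 kip, B_y = 9.286 kip

Taking moments about A: B_y·12.6 − 30·3.9 = 0 → B_y = 117/12.6 = 9.28571 ≈ 9.286 kip.
ΣF_y = 0: A_y + 9.28571 − 30 = 0 → A_y = 20.71 kip.
ΣF_x = 0: no horizontal applied forces, so A_x = 0.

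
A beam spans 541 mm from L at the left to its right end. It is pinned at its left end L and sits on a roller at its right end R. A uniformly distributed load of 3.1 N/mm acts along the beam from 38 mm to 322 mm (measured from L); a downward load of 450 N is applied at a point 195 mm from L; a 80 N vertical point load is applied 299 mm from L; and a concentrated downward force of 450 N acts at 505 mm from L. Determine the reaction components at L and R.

L_x = 0, L_y = 941.0 N, R_y = 919.4 N

Resultant of the distributed load: 3.1 × 284 = 880.4 N at 180 mm from L.
Taking moments about L: R_y·541 − (3.1·284)·180 − 450·195 − 80·299 − 450·505 = 0 → R_y = 497392/541 = 919.394 ≈ 919.4 N.
ΣF_y = 0: L_y + 919.394 − 3.1·284 − 450 − 80 − 450 = 0 → L_y = 941.0 N.
ΣF_x = 0: no horizontal applied forces, so L_x = 0.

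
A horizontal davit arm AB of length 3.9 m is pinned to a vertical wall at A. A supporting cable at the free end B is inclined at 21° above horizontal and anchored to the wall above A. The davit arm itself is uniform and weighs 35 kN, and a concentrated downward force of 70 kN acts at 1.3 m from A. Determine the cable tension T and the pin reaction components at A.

T = 113.9 kN, A_x = 106.4 kN, A_y = 64.17 kN

ΣM about A: T·sin21°·3.9 − 35·1.95 − 70·1.3 = 0 → T = 159.25/(3.9·0.358368) = 113.942 ≈ 113.9 kN.
ΣF_x = 0: A_x − T·cos21° = 0 → A_x = 113.942 × 0.93358 = 106.4 kN.
ΣF_y = 0: A_y + T·sin21° − 35 − 70 = 0 → A_y = 105 − 113.942 × 0.358368 = 64.17 kN.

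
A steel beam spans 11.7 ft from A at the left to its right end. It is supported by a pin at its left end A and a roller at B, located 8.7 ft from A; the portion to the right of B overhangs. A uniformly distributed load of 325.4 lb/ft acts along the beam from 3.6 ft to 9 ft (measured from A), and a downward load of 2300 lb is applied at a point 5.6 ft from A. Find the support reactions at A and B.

Resultant of the distributed load: 325.4 × 5.4 = 1757.16 lb at 6.3 ft from A.
Taking moments about A: B_y·8.7 − (325.4·5.4)·6.3 − 2300·5.6 = 0 → B_y = 23950.108/8.7 = 2752.89 ≈ 2753 lb.
ΣF_y = 0: A_y + 2752.89 − 325.4·5.4 − 2300 = 0 → A_y = 1304 lb.
ΣF_x = 0: no horizontal applied forces, so A_x = 0.

A_x = 0, A_y = 1304 lb, B_y = 2753 lb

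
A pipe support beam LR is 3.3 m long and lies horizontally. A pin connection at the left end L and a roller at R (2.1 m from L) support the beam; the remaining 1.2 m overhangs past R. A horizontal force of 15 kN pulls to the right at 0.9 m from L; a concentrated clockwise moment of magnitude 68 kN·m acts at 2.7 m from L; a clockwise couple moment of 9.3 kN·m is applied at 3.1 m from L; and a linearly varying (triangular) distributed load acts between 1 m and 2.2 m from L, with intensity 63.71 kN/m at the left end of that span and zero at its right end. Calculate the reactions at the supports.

Resultant of the triangular load: ½ × 63.71 × 1.2 = 38.226 kN, acting at 1.4 m from L (one-third of the span from the peak).
ΣM about L: R_y·2.1 − 68 − 9.3 − (½·63.71·1.2)·1.4 = 0 → R_y = 130.8164/2.1 = 62.2935 ≈ 62.29 kN.
ΣF_y = 0: L_y + 62.2935 − ½·63.71·1.2 = 0 → L_y = -24.07 kN.
ΣF_x = 0: L_x + 15 = 0 → L_x = -15.00 kN.

L_x = -15.00 kN, L_y = -24.07 kN, R_y = 62.29 kN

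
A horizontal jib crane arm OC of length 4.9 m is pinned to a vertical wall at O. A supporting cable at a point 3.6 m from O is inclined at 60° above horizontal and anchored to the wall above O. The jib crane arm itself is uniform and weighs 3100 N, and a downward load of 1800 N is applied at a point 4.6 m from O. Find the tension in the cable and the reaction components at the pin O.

ΣM about O: T·sin60°·3.6 − 3100·2.45 − 1800·4.6 = 0 → T = 15875/(3.6·0.866025) = 5091.91 ≈ 5092 N.
ΣF_x = 0: O_x − T·cos60° = 0 → O_x = 5091.91 × 0.5 = 2546 N.
ΣF_y = 0: O_y + T·sin60° − 3100 − 1800 = 0 → O_y = 4900 − 5091.91 × 0.866025 = 490.3 N.

T = 5092 N, O_x = 2546 N, O_y = 490.3 N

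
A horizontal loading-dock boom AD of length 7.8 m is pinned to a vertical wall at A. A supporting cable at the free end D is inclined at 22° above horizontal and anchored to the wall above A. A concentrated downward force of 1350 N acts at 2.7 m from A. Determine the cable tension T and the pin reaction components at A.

T = 1247 N, A_x = 1157 N, A_y = 882.7 N

ΣM about A: T·sin22°·7.8 − 1350·2.7 = 0 → T = 3645/(7.8·0.374607) = 1247.46 ≈ 1247 N.
ΣF_x = 0: A_x − T·cos22° = 0 → A_x = 1247.46 × 0.927184 = 1157 N.
ΣF_y = 0: A_y + T·sin22° − 1350 = 0 → A_y = 1350 − 1247.46 × 0.374607 = 882.7 N.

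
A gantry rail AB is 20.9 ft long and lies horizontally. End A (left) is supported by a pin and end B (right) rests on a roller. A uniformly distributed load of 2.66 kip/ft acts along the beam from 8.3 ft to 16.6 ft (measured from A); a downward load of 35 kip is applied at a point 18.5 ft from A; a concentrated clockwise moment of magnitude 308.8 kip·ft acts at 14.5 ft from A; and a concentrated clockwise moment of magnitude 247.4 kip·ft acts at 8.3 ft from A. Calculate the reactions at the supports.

A_x = 0, A_y = -13.67 kip, B_y = 70.75 kip

Resultant of the distributed load: 2.66 × 8.3 = 22.078 kip at 12.45 ft from A.
Moments about A: B_y·20.9 − (2.66·8.3)·12.45 − 35·18.5 − 308.8 − 247.4 = 0 → B_y = 1478.5711/20.9 = 70.745 ≈ 70.75 kip.
ΣF_y = 0: A_y + 70.745 − 2.66·8.3 − 35 = 0 → A_y = -13.67 kip.
ΣF_x = 0: no horizontal applied forces, so A_x = 0.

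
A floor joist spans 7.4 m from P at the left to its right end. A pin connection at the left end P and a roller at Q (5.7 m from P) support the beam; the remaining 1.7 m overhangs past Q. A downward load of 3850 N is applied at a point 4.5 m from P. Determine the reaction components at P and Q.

Taking moments about P: Q_y·5.7 − 3850·4.5 = 0 → Q_y = 17325/5.7 = 3039.47 ≈ 3039 N.
ΣF_y = 0: P_y + 3039.47 − 3850 = 0 → P_y = 810.5 N.
ΣF_x = 0: no horizontal applied forces, so P_x = 0.

P_x = 0, P_y = 810.5 N, Q_y = 3039 N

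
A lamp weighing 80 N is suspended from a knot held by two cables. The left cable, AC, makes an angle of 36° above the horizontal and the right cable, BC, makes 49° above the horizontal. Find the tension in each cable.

ΣF_x = 0: −T_AC·cos36° + T_BC·cos49° = 0 → T_BC = 1.23315·T_AC.
ΣF_y = 0: T_AC·sin36° + T_BC·sin49° = 80.
Substitute: T_AC·(0.587785 + 1.23315·0.75471) = 80 → T_AC = 52.6851 ≈ 52.69 N.
Then T_BC = 1.23315 × 52.6851 = 64.97 N.

T_AC = 52.69 N, T_BC = 64.97 N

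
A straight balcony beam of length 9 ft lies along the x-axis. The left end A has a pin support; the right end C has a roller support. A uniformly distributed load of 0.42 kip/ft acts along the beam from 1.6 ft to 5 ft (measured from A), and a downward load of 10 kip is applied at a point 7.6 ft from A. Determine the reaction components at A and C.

A_x = 0, A_y = 2.460 kip, C_y = 8.968 kip

Resultant of the distributed load: 0.42 × 3.4 = 1.428 kip at 3.3 ft from A.
ΣM about A: C_y·9 − (0.42·3.4)·3.3 − 10·7.6 = 0 → C_y = 80.7124/9 = 8.96804 ≈ 8.968 kip.
ΣF_y = 0: A_y + 8.96804 − 0.42·3.4 − 10 = 0 → A_y = 2.460 kip.
ΣF_x = 0: no horizontal applied forces, so A_x = 0.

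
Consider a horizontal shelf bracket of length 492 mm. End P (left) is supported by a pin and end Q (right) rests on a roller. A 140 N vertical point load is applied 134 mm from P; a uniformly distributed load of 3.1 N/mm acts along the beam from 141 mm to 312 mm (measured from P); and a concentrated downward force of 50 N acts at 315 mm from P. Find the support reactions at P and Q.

P_x = 0, P_y = 405.9 N, Q_y = 314.2 N

Resultant of the distributed load: 3.1 × 171 = 530.1 N at 226.5 mm from P.
ΣM about P: Q_y·492 − 140·134 − (3.1·171)·226.5 − 50·315 = 0 → Q_y = 154577.65/492 = 314.182 ≈ 314.2 N.
ΣF_y = 0: P_y + 314.182 − 140 − 3.1·171 − 50 = 0 → P_y = 405.9 N.
ΣF_x = 0: no horizontal applied forces, so P_x = 0.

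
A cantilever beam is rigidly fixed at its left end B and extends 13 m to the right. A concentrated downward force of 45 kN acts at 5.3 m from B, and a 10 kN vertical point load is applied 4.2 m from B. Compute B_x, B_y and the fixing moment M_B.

B_x = 0, B_y = 55.00 kN, M_B = 280.5 kN·m

ΣF_x = 0: B_x = 0.
ΣF_y = 0: B_y − 45 − 10 = 0 → B_y = 55.00 kN.
ΣM about B: M_B − 45·5.3 − 10·4.2 = 0 → M_B = 280.5 kN·m.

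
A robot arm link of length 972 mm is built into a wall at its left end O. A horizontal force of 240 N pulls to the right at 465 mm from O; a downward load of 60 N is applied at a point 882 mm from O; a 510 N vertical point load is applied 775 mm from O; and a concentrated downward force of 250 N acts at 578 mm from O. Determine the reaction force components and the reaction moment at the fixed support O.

ΣF_x = 0: O_x + 240 = 0 → O_x = -240.0 N.
ΣF_y = 0: O_y − 60 − 510 − 250 = 0 → O_y = 820.0 N.
ΣM about O: M_O − 60·882 − 510·775 − 250·578 = 0 → M_O = 592700 N·mm.

O_x = -240.0 N, O_y = 820.0 N, M_O = 592700 N·mm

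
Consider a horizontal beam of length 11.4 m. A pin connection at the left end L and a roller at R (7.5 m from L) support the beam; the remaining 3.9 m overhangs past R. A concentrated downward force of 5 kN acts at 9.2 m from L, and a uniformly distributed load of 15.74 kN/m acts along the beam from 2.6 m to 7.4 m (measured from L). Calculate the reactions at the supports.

L_x = 0, L_y = 24.05 kN, R_y = 56.50 kN

Resultant of the distributed load: 15.74 × 4.8 = 75.552 kN at 5 m from L.
Moments about L: R_y·7.5 − 5·9.2 − (15.74·4.8)·5 = 0 → R_y = 423.76/7.5 = 56.5013 ≈ 56.50 kN.
ΣF_y = 0: L_y + 56.5013 − 5 − 15.74·4.8 = 0 → L_y = 24.05 kN.
ΣF_x = 0: no horizontal applied forces, so L_x = 0.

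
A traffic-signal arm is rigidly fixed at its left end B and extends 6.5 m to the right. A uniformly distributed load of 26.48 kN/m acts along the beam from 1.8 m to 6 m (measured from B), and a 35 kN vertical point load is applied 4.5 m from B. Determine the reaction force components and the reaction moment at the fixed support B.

Resultant of the distributed load: 26.48 × 4.2 = 111.216 kN at 3.9 m from B.
ΣF_x = 0: B_x = 0.
ΣF_y = 0: B_y − 26.48·4.2 − 35 = 0 → B_y = 146.2 kN.
ΣM about B: M_B − (26.48·4.2)·3.9 − 35·4.5 = 0 → M_B = 591.2 kN·m.

B_x = 0, B_y = 146.2 kN, M_B = 591.2 kN·m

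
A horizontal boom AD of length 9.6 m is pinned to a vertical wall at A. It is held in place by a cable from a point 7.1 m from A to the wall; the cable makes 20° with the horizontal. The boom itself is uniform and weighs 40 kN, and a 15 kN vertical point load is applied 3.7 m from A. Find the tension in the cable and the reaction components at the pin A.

T = 101.9 kN, A_x = 95.77 kN, A_y = 20.14 kN

ΣM about A: T·sin20°·7.1 − 40·4.8 − 15·3.7 = 0 → T = 247.5/(7.1·0.34202) = 101.921 ≈ 101.9 kN.
ΣF_x = 0: A_x − T·cos20° = 0 → A_x = 101.921 × 0.939693 = 95.77 kN.
ΣF_y = 0: A_y + T·sin20° − 40 − 15 = 0 → A_y = 55 − 101.921 × 0.34202 = 20.14 kN.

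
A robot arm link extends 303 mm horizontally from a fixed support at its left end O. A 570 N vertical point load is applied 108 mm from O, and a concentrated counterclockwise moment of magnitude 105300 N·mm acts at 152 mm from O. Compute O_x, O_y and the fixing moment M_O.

ΣF_x = 0: O_x = 0.
ΣF_y = 0: O_y − 570 = 0 → O_y = 570.0 N.
ΣM about O: M_O − 570·108 + 105300 = 0 → M_O = -43740 N·mm.

O_x = 0, O_y = 570.0 N, M_O = -43740 N·mm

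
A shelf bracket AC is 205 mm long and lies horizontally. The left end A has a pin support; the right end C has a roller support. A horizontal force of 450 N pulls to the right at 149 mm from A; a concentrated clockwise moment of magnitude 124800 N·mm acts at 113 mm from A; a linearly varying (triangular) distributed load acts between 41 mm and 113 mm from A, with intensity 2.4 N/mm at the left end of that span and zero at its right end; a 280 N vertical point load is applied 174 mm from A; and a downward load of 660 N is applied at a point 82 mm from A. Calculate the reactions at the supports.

A_x = -450.0 N, A_y = -111.4 N, C_y = 1138 N

Resultant of the triangular load: ½ × 2.4 × 72 = 86.4 N, acting at 65 mm from A (one-third of the span from the peak).
Taking moments about A: C_y·205 − 124800 − (½·2.4·72)·65 − 280·174 − 660·82 = 0 → C_y = 233256/205 = 1137.83 ≈ 1138 N.
ΣF_y = 0: A_y + 1137.83 − ½·2.4·72 − 280 − 660 = 0 → A_y = -111.4 N.
ΣF_x = 0: A_x + 450 = 0 → A_x = -450.0 N.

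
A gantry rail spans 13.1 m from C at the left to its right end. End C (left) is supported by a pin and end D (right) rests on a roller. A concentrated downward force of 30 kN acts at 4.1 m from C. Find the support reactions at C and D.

ΣM about C: D_y·13.1 − 30·4.1 = 0 → D_y = 123/13.1 = 9.38931 ≈ 9.389 kN.
ΣF_y = 0: C_y + 9.38931 − 30 = 0 → C_y = 20.61 kN.
ΣF_x = 0: no horizontal applied forces, so C_x = 0.

C_x = 0, C_y = 20.61 kN, D_y = 9.389 kN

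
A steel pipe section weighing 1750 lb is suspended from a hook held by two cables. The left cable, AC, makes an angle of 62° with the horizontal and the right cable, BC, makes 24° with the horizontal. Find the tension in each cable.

T_AC = 1603 lb, T_BC = 823.6 lb

ΣF_x = 0: −T_AC·cos62° + T_BC·cos24° = 0 → T_BC = 0.513901·T_AC.
ΣF_y = 0: T_AC·sin62° + T_BC·sin24° = 1750.
Substitute: T_AC·(0.882948 + 0.513901·0.406737) = 1750 → T_AC = 1602.61 ≈ 1603 lb.
Then T_BC = 0.513901 × 1602.61 = 823.6 lb.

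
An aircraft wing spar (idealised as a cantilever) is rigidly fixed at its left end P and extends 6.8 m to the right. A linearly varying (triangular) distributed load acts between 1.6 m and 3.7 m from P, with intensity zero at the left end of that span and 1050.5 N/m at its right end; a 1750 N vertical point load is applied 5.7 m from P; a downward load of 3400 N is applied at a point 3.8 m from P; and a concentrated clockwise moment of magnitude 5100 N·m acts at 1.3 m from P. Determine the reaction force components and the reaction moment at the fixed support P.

Resultant of the triangular load: ½ × 1050.5 × 2.1 = 1103.025 N, acting at 3 m from P (one-third of the span from the peak).
ΣF_x = 0: P_x = 0.
ΣF_y = 0: P_y − ½·1050.5·2.1 − 1750 − 3400 = 0 → P_y = 6253 N.
ΣM about P: M_P − (½·1050.5·2.1)·3 − 1750·5.7 − 3400·3.8 − 5100 = 0 → M_P = 31300 N·m.

P_x = 0, P_y = 6253 N, M_P = 31300 N·m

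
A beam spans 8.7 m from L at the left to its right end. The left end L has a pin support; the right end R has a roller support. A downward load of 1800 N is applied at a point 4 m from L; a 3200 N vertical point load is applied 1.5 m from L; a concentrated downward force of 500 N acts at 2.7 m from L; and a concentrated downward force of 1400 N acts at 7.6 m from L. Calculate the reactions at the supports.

ΣM about L: R_y·8.7 − 1800·4 − 3200·1.5 − 500·2.7 − 1400·7.6 = 0 → R_y = 23990/8.7 = 2757.47 ≈ 2757 N.
ΣF_y = 0: L_y + 2757.47 − 1800 − 3200 − 500 − 1400 = 0 → L_y = 4143 N.
ΣF_x = 0: no horizontal applied forces, so L_x = 0.

L_x = 0, L_y = 4143 N, R_y = 2757 N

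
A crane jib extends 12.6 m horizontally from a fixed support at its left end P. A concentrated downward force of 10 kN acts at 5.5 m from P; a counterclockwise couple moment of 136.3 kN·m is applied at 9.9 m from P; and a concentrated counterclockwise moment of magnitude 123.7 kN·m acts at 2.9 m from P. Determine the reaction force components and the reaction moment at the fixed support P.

P_x = 0, P_y = 10.00 kN, M_P = -205.0 kN·m

ΣF_x = 0: P_x = 0.
ΣF_y = 0: P_y − 10 = 0 → P_y = 10.00 kN.
ΣM about P: M_P − 10·5.5 + 136.3 + 123.7 = 0 → M_P = -205.0 kN·m.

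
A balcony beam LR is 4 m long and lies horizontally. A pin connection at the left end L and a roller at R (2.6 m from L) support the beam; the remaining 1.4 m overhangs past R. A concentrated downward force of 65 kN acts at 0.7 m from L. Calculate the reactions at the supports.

L_x = 0, L_y = 47.50 kN, R_y = 17.50 kN

Taking moments about L: R_y·2.6 − 65·0.7 = 0 → R_y = 45.5/2.6 = 17.50 kN.
ΣF_y = 0: L_y + 17.5 − 65 = 0 → L_y = 47.50 kN.
ΣF_x = 0: no horizontal applied forces, so L_x = 0.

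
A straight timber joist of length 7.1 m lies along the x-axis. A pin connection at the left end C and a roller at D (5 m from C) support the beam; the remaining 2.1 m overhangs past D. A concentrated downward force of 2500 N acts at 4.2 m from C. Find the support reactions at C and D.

Moments about C: D_y·5 − 2500·4.2 = 0 → D_y = 10500/5 = 2100 N.
ΣF_y = 0: C_y + 2100 − 2500 = 0 → C_y = 400.0 N.
ΣF_x = 0: no horizontal applied forces, so C_x = 0.

C_x = 0, C_y = 400.0 N, D_y = 2100 N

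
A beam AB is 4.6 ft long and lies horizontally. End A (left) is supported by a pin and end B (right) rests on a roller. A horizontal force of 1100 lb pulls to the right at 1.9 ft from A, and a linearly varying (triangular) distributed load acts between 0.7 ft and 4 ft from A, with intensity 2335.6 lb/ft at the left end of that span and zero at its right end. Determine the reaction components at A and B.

A_x = -1100 lb, A_y = 2346 lb, B_y = 1508 lb

Resultant of the triangular load: ½ × 2335.6 × 3.3 = 3853.74 lb, acting at 1.8 ft from A (one-third of the span from the peak).
ΣM about A: B_y·4.6 − (½·2335.6·3.3)·1.8 = 0 → B_y = 6936.732/4.6 = 1507.99 ≈ 1508 lb.
ΣF_y = 0: A_y + 1507.99 − ½·2335.6·3.3 = 0 → A_y = 2346 lb.
ΣF_x = 0: A_x + 1100 = 0 → A_x = -1100 lb.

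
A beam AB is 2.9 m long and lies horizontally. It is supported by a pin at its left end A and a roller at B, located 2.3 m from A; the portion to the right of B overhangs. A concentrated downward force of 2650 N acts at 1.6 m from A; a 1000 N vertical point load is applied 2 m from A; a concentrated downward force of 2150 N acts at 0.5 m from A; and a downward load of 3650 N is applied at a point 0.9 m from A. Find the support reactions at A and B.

Moments about A: B_y·2.3 − 2650·1.6 − 1000·2 − 2150·0.5 − 3650·0.9 = 0 → B_y = 10600/2.3 = 4608.7 ≈ 4609 N.
ΣF_y = 0: A_y + 4608.7 − 2650 − 1000 − 2150 − 3650 = 0 → A_y = 4841 N.
ΣF_x = 0: no horizontal applied forces, so A_x = 0.

A_x = 0, A_y = 4841 N, B_y = 4609 N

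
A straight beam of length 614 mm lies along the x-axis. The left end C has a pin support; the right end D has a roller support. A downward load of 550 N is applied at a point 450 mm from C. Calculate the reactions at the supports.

C_x = 0, C_y = 146.9 N, D_y = 403.1 N

ΣM about C: D_y·614 − 550·450 = 0 → D_y = 247500/614 = 403.094 ≈ 403.1 N.
ΣF_y = 0: C_y + 403.094 − 550 = 0 → C_y = 146.9 N.
ΣF_x = 0: no horizontal applied forces, so C_x = 0.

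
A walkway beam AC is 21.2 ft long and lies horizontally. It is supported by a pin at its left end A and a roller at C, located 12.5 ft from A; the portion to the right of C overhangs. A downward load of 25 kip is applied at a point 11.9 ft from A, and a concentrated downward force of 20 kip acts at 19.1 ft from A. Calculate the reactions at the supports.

A_x = 0, A_y = -9.360 kip, C_y = 54.36 kip

ΣM about A: C_y·12.5 − 25·11.9 − 20·19.1 = 0 → C_y = 679.5/12.5 = 54.36 kip.
ΣF_y = 0: A_y + 54.36 − 25 − 20 = 0 → A_y = -9.360 kip.
ΣF_x = 0: no horizontal applied forces, so A_x = 0.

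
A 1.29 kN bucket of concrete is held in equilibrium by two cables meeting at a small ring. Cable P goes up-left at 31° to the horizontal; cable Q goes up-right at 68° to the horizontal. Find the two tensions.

ΣF_x = 0: −T_P·cos31° + T_Q·cos68° = 0 → T_Q = 2.28818·T_P.
ΣF_y = 0: T_P·sin31° + T_Q·sin68° = 1.29.
Substitute: T_P·(0.515038 + 2.28818·0.927184) = 1.29 → T_P = 0.489266 ≈ 0.4893 kN.
Then T_Q = 2.28818 × 0.489266 = 1.120 kN.

T_P = 0.4893 kN, T_Q = 1.120 kN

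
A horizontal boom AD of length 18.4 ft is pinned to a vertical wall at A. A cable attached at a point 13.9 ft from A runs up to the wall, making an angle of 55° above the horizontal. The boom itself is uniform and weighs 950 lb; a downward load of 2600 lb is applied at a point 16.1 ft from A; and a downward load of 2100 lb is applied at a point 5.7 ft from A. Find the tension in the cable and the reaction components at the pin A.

ΣM about A: T·sin55°·13.9 − 950·9.2 − 2600·16.1 − 2100·5.7 = 0 → T = 62570/(13.9·0.819152) = 5495.24 ≈ 5495 lb.
ΣF_x = 0: A_x − T·cos55° = 0 → A_x = 5495.24 × 0.573576 = 3152 lb.
ΣF_y = 0: A_y + T·sin55° − 950 − 2600 − 2100 = 0 → A_y = 5650 − 5495.24 × 0.819152 = 1149 lb.

T = 5495 lb, A_x = 3152 lb, A_y = 1149 lb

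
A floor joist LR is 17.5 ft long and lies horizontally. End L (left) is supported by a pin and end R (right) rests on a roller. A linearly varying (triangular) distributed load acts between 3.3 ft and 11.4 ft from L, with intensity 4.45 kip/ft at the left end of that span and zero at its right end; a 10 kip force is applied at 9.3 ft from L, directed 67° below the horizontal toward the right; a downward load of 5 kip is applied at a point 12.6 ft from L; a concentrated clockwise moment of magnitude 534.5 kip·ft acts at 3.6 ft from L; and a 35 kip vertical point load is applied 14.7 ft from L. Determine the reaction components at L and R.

Resultant of the triangular load: ½ × 4.45 × 8.1 = 18.0225 kip, acting at 6 ft from L (one-third of the span from the peak).
ΣM about L: R_y·17.5 − (½·4.45·8.1)·6 − 10·sin67°·9.3 − 5·12.6 − 534.5 − 35·14.7 = 0 → R_y = 1305.74/17.5 = 74.6137 ≈ 74.61 kip.
ΣF_y = 0: L_y + 74.6137 − ½·4.45·8.1 − 10·sin67° − 5 − 35 = 0 → L_y = -7.386 kip.
ΣF_x = 0: L_x + 10·cos67° = 0 → L_x = -3.907 kip.

L_x = -3.907 kip, L_y = -7.386 kip, R_y = 74.61 kip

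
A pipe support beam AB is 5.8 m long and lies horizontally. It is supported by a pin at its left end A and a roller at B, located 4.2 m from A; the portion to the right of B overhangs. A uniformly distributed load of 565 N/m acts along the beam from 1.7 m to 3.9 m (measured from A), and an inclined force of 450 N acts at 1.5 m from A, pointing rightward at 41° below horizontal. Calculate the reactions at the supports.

A_x = -339.6 N, A_y = 604.1 N, B_y = 934.1 N

Resultant of the distributed load: 565 × 2.2 = 1243 N at 2.8 m from A.
Moments about A: B_y·4.2 − (565·2.2)·2.8 − 450·sin41°·1.5 = 0 → B_y = 3923.24/4.2 = 934.105 ≈ 934.1 N.
ΣF_y = 0: A_y + 934.105 − 565·2.2 − 450·sin41° = 0 → A_y = 604.1 N.
ΣF_x = 0: A_x + 450·cos41° = 0 → A_x = -339.6 N.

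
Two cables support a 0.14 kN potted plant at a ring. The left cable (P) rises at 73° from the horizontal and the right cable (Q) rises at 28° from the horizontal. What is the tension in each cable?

ΣF_x = 0: −T_P·cos73° + T_Q·cos28° = 0 → T_Q = 0.331131·T_P.
ΣF_y = 0: T_P·sin73° + T_Q·sin28° = 0.14.
Substitute: T_P·(0.956305 + 0.331131·0.469472) = 0.14 → T_P = 0.125926 ≈ 0.1259 kN.
Then T_Q = 0.331131 × 0.125926 = 0.04170 kN.

T_P = 0.1259 kN, T_Q = 0.04170 kN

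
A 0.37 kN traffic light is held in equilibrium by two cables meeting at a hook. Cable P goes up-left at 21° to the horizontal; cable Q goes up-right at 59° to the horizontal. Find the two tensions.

ΣF_x = 0: −T_P·cos21° + T_Q·cos59° = 0 → T_Q = 1.81264·T_P.
ΣF_y = 0: T_P·sin21° + T_Q·sin59° = 0.37.
Substitute: T_P·(0.358368 + 1.81264·0.857167) = 0.37 → T_P = 0.193504 ≈ 0.1935 kN.
Then T_Q = 1.81264 × 0.193504 = 0.3508 kN.

T_P = 0.1935 kN, T_Q = 0.3508 kN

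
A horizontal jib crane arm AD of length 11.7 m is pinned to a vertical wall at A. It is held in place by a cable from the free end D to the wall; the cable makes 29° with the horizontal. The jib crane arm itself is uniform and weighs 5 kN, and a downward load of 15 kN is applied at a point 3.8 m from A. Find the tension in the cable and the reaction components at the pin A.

T = 15.21 kN, A_x = 13.30 kN, A_y = 12.63 kN

ΣM about A: T·sin29°·11.7 − 5·5.85 − 15·3.8 = 0 → T = 86.25/(11.7·0.48481) = 15.2055 ≈ 15.21 kN.
ΣF_x = 0: A_x − T·cos29° = 0 → A_x = 15.2055 × 0.87462 = 13.30 kN.
ΣF_y = 0: A_y + T·sin29° − 5 − 15 = 0 → A_y = 20 − 15.2055 × 0.48481 = 12.63 kN.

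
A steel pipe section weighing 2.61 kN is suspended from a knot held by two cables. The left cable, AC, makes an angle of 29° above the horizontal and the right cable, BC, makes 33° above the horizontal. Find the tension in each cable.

T_AC = 2.479 kN, T_BC = 2.585 kN

ΣF_x = 0: −T_AC·cos29° + T_BC·cos33° = 0 → T_BC = 1.04286·T_AC.
ΣF_y = 0: T_AC·sin29° + T_BC·sin33° = 2.61.
Substitute: T_AC·(0.48481 + 1.04286·0.544639) = 2.61 → T_AC = 2.47912 ≈ 2.479 kN.
Then T_BC = 1.04286 × 2.47912 = 2.585 kN.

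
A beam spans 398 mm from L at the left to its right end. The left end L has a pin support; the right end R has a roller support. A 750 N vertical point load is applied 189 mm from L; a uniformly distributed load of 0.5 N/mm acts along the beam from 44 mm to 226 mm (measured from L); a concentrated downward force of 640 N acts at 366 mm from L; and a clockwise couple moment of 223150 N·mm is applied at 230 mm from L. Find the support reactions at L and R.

L_x = 0, L_y = -55.24 N, R_y = 1536 N

Resultant of the distributed load: 0.5 × 182 = 91 N at 135 mm from L.
Taking moments about L: R_y·398 − 750·189 − (0.5·182)·135 − 640·366 − 223150 = 0 → R_y = 611425/398 = 1536.24 ≈ 1536 N.
ΣF_y = 0: L_y + 1536.24 − 750 − 0.5·182 − 640 = 0 → L_y = -55.24 N.
ΣF_x = 0: no horizontal applied forces, so L_x = 0.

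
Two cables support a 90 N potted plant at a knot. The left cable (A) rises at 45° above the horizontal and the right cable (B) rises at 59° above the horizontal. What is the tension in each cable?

ΣF_x = 0: −T_A·cos45° + T_B·cos59° = 0 → T_B = 1.37292·T_A.
ΣF_y = 0: T_A·sin45° + T_B·sin59° = 90.
Substitute: T_A·(0.707107 + 1.37292·0.857167) = 90 → T_A = 47.7725 ≈ 47.77 N.
Then T_B = 1.37292 × 47.7725 = 65.59 N.

T_A = 47.77 N, T_B = 65.59 N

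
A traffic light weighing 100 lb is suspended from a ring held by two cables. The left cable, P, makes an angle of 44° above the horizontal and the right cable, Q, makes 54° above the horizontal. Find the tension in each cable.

T_P = 59.36 lb, T_Q = 72.64 lb

ΣF_x = 0: −T_P·cos44° + T_Q·cos54° = 0 → T_Q = 1.22381·T_P.
ΣF_y = 0: T_P·sin44° + T_Q·sin54° = 100.
Substitute: T_P·(0.694658 + 1.22381·0.809017) = 100 → T_P = 59.3563 ≈ 59.36 lb.
Then T_Q = 1.22381 × 59.3563 = 72.64 lb.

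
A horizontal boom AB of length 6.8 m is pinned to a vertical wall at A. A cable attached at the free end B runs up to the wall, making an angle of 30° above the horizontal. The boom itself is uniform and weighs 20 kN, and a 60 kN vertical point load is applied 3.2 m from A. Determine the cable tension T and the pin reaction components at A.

T = 76.47 kN, A_x = 66.23 kN, A_y = 41.76 kN

ΣM about A: T·sin30°·6.8 − 20·3.4 − 60·3.2 = 0 → T = 260/(6.8·0.5) = 76.4706 ≈ 76.47 kN.
ΣF_x = 0: A_x − T·cos30° = 0 → A_x = 76.4706 × 0.866025 = 66.23 kN.
ΣF_y = 0: A_y + T·sin30° − 20 − 60 = 0 → A_y = 80 − 76.4706 × 0.5 = 41.76 kN.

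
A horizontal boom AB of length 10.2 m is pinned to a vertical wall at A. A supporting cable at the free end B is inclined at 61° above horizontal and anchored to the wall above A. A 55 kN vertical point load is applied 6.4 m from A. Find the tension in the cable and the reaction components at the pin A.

ΣM about A: T·sin61°·10.2 − 55·6.4 = 0 → T = 352/(10.2·0.87462) = 39.4569 ≈ 39.46 kN.
ΣF_x = 0: A_x − T·cos61° = 0 → A_x = 39.4569 × 0.48481 = 19.13 kN.
ΣF_y = 0: A_y + T·sin61° − 55 = 0 → A_y = 55 − 39.4569 × 0.87462 = 20.49 kN.

T = 39.46 kN, A_x = 19.13 kN, A_y = 20.49 kN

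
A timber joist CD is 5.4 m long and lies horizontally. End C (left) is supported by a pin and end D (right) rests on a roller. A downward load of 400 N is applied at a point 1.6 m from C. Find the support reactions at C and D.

Taking moments about C: D_y·5.4 − 400·1.6 = 0 → D_y = 640/5.4 = 118.519 ≈ 118.5 N.
ΣF_y = 0: C_y + 118.519 − 400 = 0 → C_y = 281.5 N.
ΣF_x = 0: no horizontal applied forces, so C_x = 0.

C_x = 0, C_y = 281.5 N, D_y = 118.5 N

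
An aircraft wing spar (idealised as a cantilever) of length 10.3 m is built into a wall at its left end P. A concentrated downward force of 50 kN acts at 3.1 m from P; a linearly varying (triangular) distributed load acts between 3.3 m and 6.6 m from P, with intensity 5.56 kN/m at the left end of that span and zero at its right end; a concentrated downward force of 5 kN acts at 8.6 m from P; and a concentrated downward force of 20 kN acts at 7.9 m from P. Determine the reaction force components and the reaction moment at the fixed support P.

Resultant of the triangular load: ½ × 5.56 × 3.3 = 9.174 kN, acting at 4.4 m from P (one-third of the span from the peak).
ΣF_x = 0: P_x = 0.
ΣF_y = 0: P_y − 50 − ½·5.56·3.3 − 5 − 20 = 0 → P_y = 84.17 kN.
ΣM about P: M_P − 50·3.1 − (½·5.56·3.3)·4.4 − 5·8.6 − 20·7.9 = 0 → M_P = 396.4 kN·m.

P_x = 0, P_y = 84.17 kN, M_P = 396.4 kN·m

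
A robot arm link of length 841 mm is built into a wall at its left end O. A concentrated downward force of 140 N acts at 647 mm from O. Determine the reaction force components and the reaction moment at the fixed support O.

O_x = 0, O_y = 140.0 N, M_O = 90580 N·mm

ΣF_x = 0: O_x = 0.
ΣF_y = 0: O_y − 140 = 0 → O_y = 140.0 N.
ΣM about O: M_O − 140·647 = 0 → M_O = 90580 N·mm.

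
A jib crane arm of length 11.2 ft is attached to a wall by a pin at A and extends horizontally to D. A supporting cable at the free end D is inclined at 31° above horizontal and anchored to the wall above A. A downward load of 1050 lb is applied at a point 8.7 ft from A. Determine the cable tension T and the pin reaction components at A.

T = 1584 lb, A_x = 1357 lb, A_y = 234.4 lb

ΣM about A: T·sin31°·11.2 − 1050·8.7 = 0 → T = 9135/(11.2·0.515038) = 1583.62 ≈ 1584 lb.
ΣF_x = 0: A_x − T·cos31° = 0 → A_x = 1583.62 × 0.857167 = 1357 lb.
ΣF_y = 0: A_y + T·sin31° − 1050 = 0 → A_y = 1050 − 1583.62 × 0.515038 = 234.4 lb.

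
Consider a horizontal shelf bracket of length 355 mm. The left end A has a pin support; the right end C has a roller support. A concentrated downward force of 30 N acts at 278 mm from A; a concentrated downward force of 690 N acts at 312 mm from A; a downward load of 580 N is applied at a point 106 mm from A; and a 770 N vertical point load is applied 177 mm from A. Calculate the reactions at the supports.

ΣM about A: C_y·355 − 30·278 − 690·312 − 580·106 − 770·177 = 0 → C_y = 421390/355 = 1187.01 ≈ 1187 N.
ΣF_y = 0: A_y + 1187.01 − 30 − 690 − 580 − 770 = 0 → A_y = 883.0 N.
ΣF_x = 0: no horizontal applied forces, so A_x = 0.

A_x = 0, A_y = 883.0 N, C_y = 1187 N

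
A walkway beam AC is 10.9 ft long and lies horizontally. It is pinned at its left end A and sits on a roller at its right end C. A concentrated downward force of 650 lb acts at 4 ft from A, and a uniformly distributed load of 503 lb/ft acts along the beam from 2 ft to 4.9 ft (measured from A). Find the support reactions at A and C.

Resultant of the distributed load: 503 × 2.9 = 1458.7 lb at 3.45 ft from A.
Moments about A: C_y·10.9 − 650·4 − (503·2.9)·3.45 = 0 → C_y = 7632.515/10.9 = 700.231 ≈ 700.2 lb.
ΣF_y = 0: A_y + 700.231 − 650 − 503·2.9 = 0 → A_y = 1408 lb.
ΣF_x = 0: no horizontal applied forces, so A_x = 0.

A_x = 0, A_y = 1408 lb, C_y = 700.2 lb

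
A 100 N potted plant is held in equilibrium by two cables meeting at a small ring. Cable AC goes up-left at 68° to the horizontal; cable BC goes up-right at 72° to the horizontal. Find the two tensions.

T_AC = 48.07 N, T_BC = 58.28 N

ΣF_x = 0: −T_AC·cos68° + T_BC·cos72° = 0 → T_BC = 1.21225·T_AC.
ΣF_y = 0: T_AC·sin68° + T_BC·sin72° = 100.
Substitute: T_AC·(0.927184 + 1.21225·0.951057) = 100 → T_AC = 48.0745 ≈ 48.07 N.
Then T_BC = 1.21225 × 48.0745 = 58.28 N.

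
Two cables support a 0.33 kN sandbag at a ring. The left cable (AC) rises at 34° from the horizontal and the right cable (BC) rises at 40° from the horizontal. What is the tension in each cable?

T_AC = 0.2630 kN, T_BC = 0.2846 kN

ΣF_x = 0: −T_AC·cos34° + T_BC·cos40° = 0 → T_BC = 1.08223·T_AC.
ΣF_y = 0: T_AC·sin34° + T_BC·sin40° = 0.33.
Substitute: T_AC·(0.559193 + 1.08223·0.642788) = 0.33 → T_AC = 0.262982 ≈ 0.2630 kN.
Then T_BC = 1.08223 × 0.262982 = 0.2846 kN.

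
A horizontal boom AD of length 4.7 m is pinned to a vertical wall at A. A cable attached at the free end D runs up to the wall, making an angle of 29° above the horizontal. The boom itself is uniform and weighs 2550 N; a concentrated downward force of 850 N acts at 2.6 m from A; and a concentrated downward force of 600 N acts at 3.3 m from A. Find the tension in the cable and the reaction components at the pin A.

ΣM about A: T·sin29°·4.7 − 2550·2.35 − 850·2.6 − 600·3.3 = 0 → T = 10182.5/(4.7·0.48481) = 4468.74 ≈ 4469 N.
ΣF_x = 0: A_x − T·cos29° = 0 → A_x = 4468.74 × 0.87462 = 3908 N.
ΣF_y = 0: A_y + T·sin29° − 2550 − 850 − 600 = 0 → A_y = 4000 − 4468.74 × 0.48481 = 1834 N.

T = 4469 N, A_x = 3908 N, A_y = 1834 N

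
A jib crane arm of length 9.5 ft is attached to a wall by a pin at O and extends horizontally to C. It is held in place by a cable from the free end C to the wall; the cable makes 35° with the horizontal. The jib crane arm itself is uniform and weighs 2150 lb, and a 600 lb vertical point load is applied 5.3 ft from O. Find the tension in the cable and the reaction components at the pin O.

ΣM about O: T·sin35°·9.5 − 2150·4.75 − 600·5.3 = 0 → T = 13392.5/(9.5·0.573576) = 2457.8 ≈ 2458 lb.
ΣF_x = 0: O_x − T·cos35° = 0 → O_x = 2457.8 × 0.819152 = 2013 lb.
ΣF_y = 0: O_y + T·sin35° − 2150 − 600 = 0 → O_y = 2750 − 2457.8 × 0.573576 = 1340 lb.

T = 2458 lb, O_x = 2013 lb, O_y = 1340 lb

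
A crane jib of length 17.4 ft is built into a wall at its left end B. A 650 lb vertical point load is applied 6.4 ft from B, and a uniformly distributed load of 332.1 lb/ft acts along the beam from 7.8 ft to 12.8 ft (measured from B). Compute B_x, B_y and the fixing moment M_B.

B_x = 0, B_y = 2311 lb, M_B = 21260 lb·ft

Resultant of the distributed load: 332.1 × 5 = 1660.5 lb at 10.3 ft from B.
ΣF_x = 0: B_x = 0.
ΣF_y = 0: B_y − 650 − 332.1·5 = 0 → B_y = 2311 lb.
ΣM about B: M_B − 650·6.4 − (332.1·5)·10.3 = 0 → M_B = 21260 lb·ft.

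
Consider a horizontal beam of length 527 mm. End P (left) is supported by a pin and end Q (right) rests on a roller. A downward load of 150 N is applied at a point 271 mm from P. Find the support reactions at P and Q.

P_x = 0, P_y = 72.87 N, Q_y = 77.13 N

ΣM about P: Q_y·527 − 150·271 = 0 → Q_y = 40650/527 = 77.1347 ≈ 77.13 N.
ΣF_y = 0: P_y + 77.1347 − 150 = 0 → P_y = 72.87 N.
ΣF_x = 0: no horizontal applied forces, so P_x = 0.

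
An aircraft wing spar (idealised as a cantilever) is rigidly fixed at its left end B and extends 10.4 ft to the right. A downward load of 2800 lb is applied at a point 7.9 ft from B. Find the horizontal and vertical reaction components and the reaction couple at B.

ΣF_x = 0: B_x = 0.
ΣF_y = 0: B_y − 2800 = 0 → B_y = 2800 lb.
ΣM about B: M_B − 2800·7.9 = 0 → M_B = 22120 lb·ft.

B_x = 0, B_y = 2800 lb, M_B = 22120 lb·ft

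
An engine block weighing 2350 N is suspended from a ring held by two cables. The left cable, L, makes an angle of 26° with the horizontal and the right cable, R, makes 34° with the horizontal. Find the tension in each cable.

ΣF_x = 0: −T_L·cos26° + T_R·cos34° = 0 → T_R = 1.08414·T_L.
ΣF_y = 0: T_L·sin26° + T_R·sin34° = 2350.
Substitute: T_L·(0.438371 + 1.08414·0.559193) = 2350 → T_L = 2249.63 ≈ 2250 N.
Then T_R = 1.08414 × 2249.63 = 2439 N.

T_L = 2250 N, T_R = 2439 N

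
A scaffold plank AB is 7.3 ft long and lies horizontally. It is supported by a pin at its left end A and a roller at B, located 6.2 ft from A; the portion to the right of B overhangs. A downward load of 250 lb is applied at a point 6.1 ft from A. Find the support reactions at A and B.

A_x = 0, A_y = 4.032 lb, B_y = 246.0 lb

Moments about A: B_y·6.2 − 250·6.1 = 0 → B_y = 1525/6.2 = 245.968 ≈ 246.0 lb.
ΣF_y = 0: A_y + 245.968 − 250 = 0 → A_y = 4.032 lb.
ΣF_x = 0: no horizontal applied forces, so A_x = 0.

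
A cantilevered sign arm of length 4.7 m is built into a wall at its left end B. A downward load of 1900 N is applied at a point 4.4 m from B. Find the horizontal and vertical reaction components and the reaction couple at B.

ΣF_x = 0: B_x = 0.
ΣF_y = 0: B_y − 1900 = 0 → B_y = 1900 N.
ΣM about B: M_B − 1900·4.4 = 0 → M_B = 8360 N·m.

B_x = 0, B_y = 1900 N, M_B = 8360 N·m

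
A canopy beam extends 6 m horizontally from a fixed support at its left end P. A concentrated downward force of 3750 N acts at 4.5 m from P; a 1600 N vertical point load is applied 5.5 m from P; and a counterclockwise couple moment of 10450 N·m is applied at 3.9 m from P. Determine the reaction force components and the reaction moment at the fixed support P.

ΣF_x = 0: P_x = 0.
ΣF_y = 0: P_y − 3750 − 1600 = 0 → P_y = 5350 N.
ΣM about P: M_P − 3750·4.5 − 1600·5.5 + 10450 = 0 → M_P = 15220 N·m.

P_x = 0, P_y = 5350 N, M_P = 15220 N·m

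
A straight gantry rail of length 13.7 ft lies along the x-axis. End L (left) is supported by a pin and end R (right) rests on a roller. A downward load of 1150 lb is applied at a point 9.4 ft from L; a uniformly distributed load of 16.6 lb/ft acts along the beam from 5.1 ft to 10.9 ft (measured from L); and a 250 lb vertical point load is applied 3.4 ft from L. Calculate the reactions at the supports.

L_x = 0, L_y = 589.0 lb, R_y = 907.3 lb

Resultant of the distributed load: 16.6 × 5.8 = 96.28 lb at 8 ft from L.
ΣM about L: R_y·13.7 − 1150·9.4 − (16.6·5.8)·8 − 250·3.4 = 0 → R_y = 12430.24/13.7 = 907.317 ≈ 907.3 lb.
ΣF_y = 0: L_y + 907.317 − 1150 − 16.6·5.8 − 250 = 0 → L_y = 589.0 lb.
ΣF_x = 0: no horizontal applied forces, so L_x = 0.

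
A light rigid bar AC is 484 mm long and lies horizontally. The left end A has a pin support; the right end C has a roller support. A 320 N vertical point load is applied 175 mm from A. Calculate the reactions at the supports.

ΣM about A: C_y·484 − 320·175 = 0 → C_y = 56000/484 = 115.702 ≈ 115.7 N.
ΣF_y = 0: A_y + 115.702 − 320 = 0 → A_y = 204.3 N.
ΣF_x = 0: no horizontal applied forces, so A_x = 0.

A_x = 0, A_y = 204.3 N, C_y = 115.7 N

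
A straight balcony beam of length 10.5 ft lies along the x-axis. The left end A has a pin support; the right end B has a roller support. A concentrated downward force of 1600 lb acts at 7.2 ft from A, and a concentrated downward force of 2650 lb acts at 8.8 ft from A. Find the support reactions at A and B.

A_x = 0, A_y = 931.9 lb, B_y = 3318 lb

Taking moments about A: B_y·10.5 − 1600·7.2 − 2650·8.8 = 0 → B_y = 34840/10.5 = 3318.1 ≈ 3318 lb.
ΣF_y = 0: A_y + 3318.1 − 1600 − 2650 = 0 → A_y = 931.9 lb.
ΣF_x = 0: no horizontal applied forces, so A_x = 0.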